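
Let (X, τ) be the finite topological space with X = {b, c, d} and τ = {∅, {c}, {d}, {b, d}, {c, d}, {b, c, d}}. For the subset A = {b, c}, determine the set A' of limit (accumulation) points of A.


A' = ∅

For each x ∈ X, list the open sets U ∈ τ with x ∈ U, then check whether U ∩ (A ∖ {x}) ≠ ∅ for every such U.
  x = b: open {b, d} ∋ x has {b, d} ∩ (A ∖ {b}) = ∅, so x is NOT a limit point.
  x = c: open {c} ∋ x has {c} ∩ (A ∖ {c}) = ∅, so x is NOT a limit point.
  x = d: open {d} ∋ x has {d} ∩ (A ∖ {d}) = ∅, so x is NOT a limit point.
Collecting: A' = ∅.


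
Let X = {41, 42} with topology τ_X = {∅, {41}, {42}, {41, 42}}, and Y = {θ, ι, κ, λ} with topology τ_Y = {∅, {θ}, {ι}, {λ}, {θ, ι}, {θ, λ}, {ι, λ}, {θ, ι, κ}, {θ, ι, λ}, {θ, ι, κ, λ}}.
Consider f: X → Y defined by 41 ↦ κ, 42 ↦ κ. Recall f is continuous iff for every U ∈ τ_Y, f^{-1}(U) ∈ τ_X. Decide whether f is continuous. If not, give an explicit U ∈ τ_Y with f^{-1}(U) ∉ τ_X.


f IS continuous.

Compute f^{-1}(U) for each U ∈ τ_Y:
  U = ∅: f^{-1}(U) = ∅ ∈ τ_X ✓.
  U = {θ}: f^{-1}(U) = ∅ ∈ τ_X ✓.
  U = {ι}: f^{-1}(U) = ∅ ∈ τ_X ✓.
  U = {λ}: f^{-1}(U) = ∅ ∈ τ_X ✓.
  U = {θ, ι}: f^{-1}(U) = ∅ ∈ τ_X ✓.
  U = {θ, λ}: f^{-1}(U) = ∅ ∈ τ_X ✓.
  U = {ι, λ}: f^{-1}(U) = ∅ ∈ τ_X ✓.
  U = {θ, ι, κ}: f^{-1}(U) = {41, 42} ∈ τ_X ✓.
  U = {θ, ι, λ}: f^{-1}(U) = ∅ ∈ τ_X ✓.
  U = {θ, ι, κ, λ}: f^{-1}(U) = {41, 42} ∈ τ_X ✓.
Every preimage lies in τ_X, so f IS continuous.


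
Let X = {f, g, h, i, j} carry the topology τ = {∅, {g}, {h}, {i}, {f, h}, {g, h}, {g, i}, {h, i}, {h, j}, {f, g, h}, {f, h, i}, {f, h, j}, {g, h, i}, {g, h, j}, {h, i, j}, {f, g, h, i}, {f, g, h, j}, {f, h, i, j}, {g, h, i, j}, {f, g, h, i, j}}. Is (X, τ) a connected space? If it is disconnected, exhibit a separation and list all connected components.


(X, τ) is disconnected; components = [{g}, {i}, {f, h, j}].

Find clopen sets (U ∈ τ with X ∖ U ∈ τ):
  U = ∅, X ∖ U = {f, g, h, i, j} — both open, so U is clopen.
  U = {g}, X ∖ U = {f, h, i, j} — both open, so U is clopen.
  U = {i}, X ∖ U = {f, g, h, j} — both open, so U is clopen.
  U = {g, i}, X ∖ U = {f, h, j} — both open, so U is clopen.
  U = {f, h, j}, X ∖ U = {g, i} — both open, so U is clopen.
  U = {f, g, h, j}, X ∖ U = {i} — both open, so U is clopen.
  U = {f, h, i, j}, X ∖ U = {g} — both open, so U is clopen.
  U = {f, g, h, i, j}, X ∖ U = ∅ — both open, so U is clopen.
Nontrivial clopen(s) exist: e.g. {g, i}. So (X, τ) is disconnected.
Compute connected components by grouping points that agree on all clopens:
  component: {g}
  component: {i}
  component: {f, h, j}


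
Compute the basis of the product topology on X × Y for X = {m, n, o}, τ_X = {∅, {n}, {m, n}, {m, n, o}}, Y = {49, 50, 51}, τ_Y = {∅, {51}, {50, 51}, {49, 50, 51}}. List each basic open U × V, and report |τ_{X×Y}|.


Basis B = {∅ × ∅, {n} × {51}, {m, n} × {51}, {n} × {50, 51}, {m, n, o} × {51}, {n} × {49, 50, 51}, {m, n} × {50, 51}, {m, n} × {49, 50, 51}, {m, n, o} × {50, 51}, {m, n, o} × {49, 50, 51}}; |τ_{X×Y}| = 20.

Enumerate products U × V with U ∈ τ_X, V ∈ τ_Y (deduplicated):
  ∅ × ∅ = {} (∅)
  {n} × {51} = {(n,51)}
  {m, n} × {51} = {(m,51), (n,51)}
  {n} × {50, 51} = {(n,50), (n,51)}
  {m, n, o} × {51} = {(m,51), (n,51), (o,51)}
  {n} × {49, 50, 51} = {(n,49), (n,50), (n,51)}
  {m, n} × {50, 51} = {(m,50), (m,51), (n,50), (n,51)}
  {m, n} × {49, 50, 51} = {(m,49), (m,50), (m,51), (n,49), (n,50), (n,51)}
  {m, n, o} × {50, 51} = {(m,50), (m,51), (n,50), (n,51), (o,50), (o,51)}
  {m, n, o} × {49, 50, 51} = {(m,49), (m,50), (m,51), (n,49), (n,50), (n,51), (o,49), (o,50), (o,51)}
These 10 distinct sets form the basis B.
Close under arbitrary unions to get τ_{X×Y}; counting gives |τ_{X×Y}| = 20.


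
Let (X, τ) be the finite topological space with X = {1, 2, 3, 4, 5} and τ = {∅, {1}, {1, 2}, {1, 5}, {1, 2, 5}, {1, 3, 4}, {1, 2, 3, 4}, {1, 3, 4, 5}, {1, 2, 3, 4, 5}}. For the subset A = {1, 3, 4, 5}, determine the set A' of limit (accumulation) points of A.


A' = {2, 3, 4, 5}

For each x ∈ X, list the open sets U ∈ τ with x ∈ U, then check whether U ∩ (A ∖ {x}) ≠ ∅ for every such U.
  x = 1: open {1} ∋ x has {1} ∩ (A ∖ {1}) = ∅, so x is NOT a limit point.
  x = 2: opens ∋ x are {1, 2}, {1, 2, 5}, {1, 2, 3, 4}, {1, 2, 3, 4, 5}; each meets A ∖ {2}, so x IS a limit point.
  x = 3: opens ∋ x are {1, 3, 4}, {1, 2, 3, 4}, {1, 3, 4, 5}, {1, 2, 3, 4, 5}; each meets A ∖ {3}, so x IS a limit point.
  x = 4: opens ∋ x are {1, 3, 4}, {1, 2, 3, 4}, {1, 3, 4, 5}, {1, 2, 3, 4, 5}; each meets A ∖ {4}, so x IS a limit point.
  x = 5: opens ∋ x are {1, 5}, {1, 2, 5}, {1, 3, 4, 5}, {1, 2, 3, 4, 5}; each meets A ∖ {5}, so x IS a limit point.
Collecting: A' = {2, 3, 4, 5}.


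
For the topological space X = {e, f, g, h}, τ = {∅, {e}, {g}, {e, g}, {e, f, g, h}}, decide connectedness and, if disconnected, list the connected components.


(X, τ) is connected.

Find clopen sets (U ∈ τ with X ∖ U ∈ τ):
  U = ∅, X ∖ U = {e, f, g, h} — both open, so U is clopen.
  U = {e, f, g, h}, X ∖ U = ∅ — both open, so U is clopen.
Only trivial clopens (∅ and X) exist, so (X, τ) is connected.
Compute connected components by grouping points that agree on all clopens:
  component: {e, f, g, h}


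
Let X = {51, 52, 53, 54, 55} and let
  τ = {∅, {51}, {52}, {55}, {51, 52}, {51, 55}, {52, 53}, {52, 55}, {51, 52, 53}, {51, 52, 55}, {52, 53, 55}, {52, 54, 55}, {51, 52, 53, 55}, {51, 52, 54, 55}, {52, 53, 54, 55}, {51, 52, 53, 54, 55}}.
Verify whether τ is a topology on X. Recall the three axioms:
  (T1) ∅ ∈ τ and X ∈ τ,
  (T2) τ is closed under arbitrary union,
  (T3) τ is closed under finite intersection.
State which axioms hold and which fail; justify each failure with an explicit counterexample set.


τ IS a topology on X.

Axiom (T1): ∅ ∈ τ? Yes; X ∈ τ? Yes.
Axiom (T2/T3): check pairwise unions and intersections of members of τ.
All pairwise intersections and unions checked — each lies in τ. Therefore τ satisfies (T1), (T2), (T3): it IS a topology on X.


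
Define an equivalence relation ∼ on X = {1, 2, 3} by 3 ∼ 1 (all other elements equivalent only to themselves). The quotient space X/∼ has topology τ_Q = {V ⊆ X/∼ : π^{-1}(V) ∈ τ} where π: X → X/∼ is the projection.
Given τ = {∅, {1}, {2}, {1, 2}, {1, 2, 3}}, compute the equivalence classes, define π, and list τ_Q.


X/∼ = {[1=3], [2]}; |τ_Q| = 3.

Equivalence classes: [1=3], [2].
Quotient map π: X → X/∼ sends 1 ↦ [1=3], 2 ↦ [2], 3 ↦ [1=3].
For each subset V ⊆ X/∼, compute π^{-1}(V) ⊆ X and check whether π^{-1}(V) ∈ τ. V is open in τ_Q iff π^{-1}(V) ∈ τ.
  V = {}: π^{-1}(V) = ∅ ∈ τ ✓.
  V = {[1=3]}: π^{-1}(V) = {1, 3} ∉ τ ✗.
  V = {[2]}: π^{-1}(V) = {2} ∈ τ ✓.
  V = {[1=3], [2]}: π^{-1}(V) = {1, 2, 3} ∈ τ ✓.
Open sets in the quotient: τ_Q = {{}, {[2]}, {[1=3], [2]}} (3 elements).


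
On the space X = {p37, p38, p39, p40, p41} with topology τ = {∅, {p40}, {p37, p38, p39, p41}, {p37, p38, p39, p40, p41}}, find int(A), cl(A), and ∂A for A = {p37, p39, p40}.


int(A) = {p40}, cl(A) = {p37, p38, p39, p40, p41}, ∂A = {p37, p38, p39, p41}.

Closed sets in (X, τ) are complements of opens:
  closed(X, τ) = {∅, {p40}, {p37, p38, p39, p41}, {p37, p38, p39, p40, p41}}.
int(A) = ⋃ {U ∈ τ : U ⊆ A}. Opens contained in A: ∅, {p40}.
Taking the union of these: int(A) = {p40}.
cl(A) = ⋂ {C closed : A ⊆ C}. Closed sets containing A: {p37, p38, p39, p40, p41}.
Intersecting these: cl(A) = {p37, p38, p39, p40, p41}.
∂A = cl(A) ∖ int(A) = {p37, p38, p39, p40, p41} ∖ {p40} = {p37, p38, p39, p41}.


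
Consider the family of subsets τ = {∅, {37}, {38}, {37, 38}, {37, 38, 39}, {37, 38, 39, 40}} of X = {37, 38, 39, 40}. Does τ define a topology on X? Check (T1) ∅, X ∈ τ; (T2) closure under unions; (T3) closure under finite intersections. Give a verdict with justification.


τ IS a topology on X.

Axiom (T1): ∅ ∈ τ? Yes; X ∈ τ? Yes.
Axiom (T2/T3): check pairwise unions and intersections of members of τ.
All pairwise intersections and unions checked — each lies in τ. Therefore τ satisfies (T1), (T2), (T3): it IS a topology on X.


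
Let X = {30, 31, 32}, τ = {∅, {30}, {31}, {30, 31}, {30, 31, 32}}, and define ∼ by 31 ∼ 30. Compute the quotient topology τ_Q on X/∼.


X/∼ = {[30=31], [32]}; |τ_Q| = 3.

Equivalence classes: [30=31], [32].
Quotient map π: X → X/∼ sends 30 ↦ [30=31], 31 ↦ [30=31], 32 ↦ [32].
For each subset V ⊆ X/∼, compute π^{-1}(V) ⊆ X and check whether π^{-1}(V) ∈ τ. V is open in τ_Q iff π^{-1}(V) ∈ τ.
  V = {}: π^{-1}(V) = ∅ ∈ τ ✓.
  V = {[30=31]}: π^{-1}(V) = {30, 31} ∈ τ ✓.
  V = {[32]}: π^{-1}(V) = {32} ∉ τ ✗.
  V = {[30=31], [32]}: π^{-1}(V) = {30, 31, 32} ∈ τ ✓.
Open sets in the quotient: τ_Q = {{}, {[30=31]}, {[30=31], [32]}} (3 elements).


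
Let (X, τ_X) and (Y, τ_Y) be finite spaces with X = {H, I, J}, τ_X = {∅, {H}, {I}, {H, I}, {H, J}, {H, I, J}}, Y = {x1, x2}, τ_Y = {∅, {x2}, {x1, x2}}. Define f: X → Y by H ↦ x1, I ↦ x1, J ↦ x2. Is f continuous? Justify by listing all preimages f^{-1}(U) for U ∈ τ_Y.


f is NOT continuous.

Compute f^{-1}(U) for each U ∈ τ_Y:
  U = ∅: f^{-1}(U) = ∅ ∈ τ_X ✓.
  U = {x2}: f^{-1}(U) = {J} ∉ τ_X ✗.
  U = {x1, x2}: f^{-1}(U) = {H, I, J} ∈ τ_X ✓.
Found U = {x2} with f^{-1}(U) = {J} not in τ_X. Therefore f is NOT continuous.


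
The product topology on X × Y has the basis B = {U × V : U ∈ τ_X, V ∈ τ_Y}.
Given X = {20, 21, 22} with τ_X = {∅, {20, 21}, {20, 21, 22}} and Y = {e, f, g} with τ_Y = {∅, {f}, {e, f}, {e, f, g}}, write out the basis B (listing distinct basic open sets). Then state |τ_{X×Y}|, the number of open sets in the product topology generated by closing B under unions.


Basis B = {∅ × ∅, {20, 21} × {f}, {20, 21, 22} × {f}, {20, 21} × {e, f}, {20, 21} × {e, f, g}, {20, 21, 22} × {e, f}, {20, 21, 22} × {e, f, g}}; |τ_{X×Y}| = 10.

Enumerate products U × V with U ∈ τ_X, V ∈ τ_Y (deduplicated):
  ∅ × ∅ = {} (∅)
  {20, 21} × {f} = {(20,f), (21,f)}
  {20, 21, 22} × {f} = {(20,f), (21,f), (22,f)}
  {20, 21} × {e, f} = {(20,e), (20,f), (21,e), (21,f)}
  {20, 21} × {e, f, g} = {(20,e), (20,f), (20,g), (21,e), (21,f), (21,g)}
  {20, 21, 22} × {e, f} = {(20,e), (20,f), (21,e), (21,f), (22,e), (22,f)}
  {20, 21, 22} × {e, f, g} = {(20,e), (20,f), (20,g), (21,e), (21,f), (21,g), (22,e), (22,f), (22,g)}
These 7 distinct sets form the basis B.
Close under arbitrary unions to get τ_{X×Y}; counting gives |τ_{X×Y}| = 10.


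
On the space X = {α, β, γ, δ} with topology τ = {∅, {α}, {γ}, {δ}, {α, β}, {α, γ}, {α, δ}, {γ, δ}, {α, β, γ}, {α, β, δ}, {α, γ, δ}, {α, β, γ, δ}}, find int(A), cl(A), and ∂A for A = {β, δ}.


int(A) = {δ}, cl(A) = {β, δ}, ∂A = {β}.

Closed sets in (X, τ) are complements of opens:
  closed(X, τ) = {∅, {β}, {γ}, {δ}, {α, β}, {β, γ}, {β, δ}, {γ, δ}, {α, β, γ}, {α, β, δ}, {β, γ, δ}, {α, β, γ, δ}}.
int(A) = ⋃ {U ∈ τ : U ⊆ A}. Opens contained in A: ∅, {δ}.
Taking the union of these: int(A) = {δ}.
cl(A) = ⋂ {C closed : A ⊆ C}. Closed sets containing A: {β, δ}, {α, β, δ}, {β, γ, δ}, {α, β, γ, δ}.
Intersecting these: cl(A) = {β, δ}.
∂A = cl(A) ∖ int(A) = {β, δ} ∖ {δ} = {β}.


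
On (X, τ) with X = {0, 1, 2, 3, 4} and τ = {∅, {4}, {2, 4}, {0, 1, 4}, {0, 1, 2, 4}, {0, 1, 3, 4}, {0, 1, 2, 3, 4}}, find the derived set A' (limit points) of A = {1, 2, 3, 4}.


A' = {0, 1, 2, 3}

For each x ∈ X, list the open sets U ∈ τ with x ∈ U, then check whether U ∩ (A ∖ {x}) ≠ ∅ for every such U.
  x = 0: opens ∋ x are {0, 1, 4}, {0, 1, 2, 4}, {0, 1, 3, 4}, {0, 1, 2, 3, 4}; each meets A ∖ {0}, so x IS a limit point.
  x = 1: opens ∋ x are {0, 1, 4}, {0, 1, 2, 4}, {0, 1, 3, 4}, {0, 1, 2, 3, 4}; each meets A ∖ {1}, so x IS a limit point.
  x = 2: opens ∋ x are {2, 4}, {0, 1, 2, 4}, {0, 1, 2, 3, 4}; each meets A ∖ {2}, so x IS a limit point.
  x = 3: opens ∋ x are {0, 1, 3, 4}, {0, 1, 2, 3, 4}; each meets A ∖ {3}, so x IS a limit point.
  x = 4: open {4} ∋ x has {4} ∩ (A ∖ {4}) = ∅, so x is NOT a limit point.
Collecting: A' = {0, 1, 2, 3}.


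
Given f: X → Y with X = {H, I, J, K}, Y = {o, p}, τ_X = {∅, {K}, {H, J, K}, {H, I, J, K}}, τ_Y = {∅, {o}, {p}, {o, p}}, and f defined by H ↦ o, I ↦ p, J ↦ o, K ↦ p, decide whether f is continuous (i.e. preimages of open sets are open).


f is NOT continuous.

Compute f^{-1}(U) for each U ∈ τ_Y:
  U = ∅: f^{-1}(U) = ∅ ∈ τ_X ✓.
  U = {o}: f^{-1}(U) = {H, J} ∉ τ_X ✗.
  U = {p}: f^{-1}(U) = {I, K} ∉ τ_X ✗.
  U = {o, p}: f^{-1}(U) = {H, I, J, K} ∈ τ_X ✓.
Found U = {o} with f^{-1}(U) = {H, J} not in τ_X. Therefore f is NOT continuous.


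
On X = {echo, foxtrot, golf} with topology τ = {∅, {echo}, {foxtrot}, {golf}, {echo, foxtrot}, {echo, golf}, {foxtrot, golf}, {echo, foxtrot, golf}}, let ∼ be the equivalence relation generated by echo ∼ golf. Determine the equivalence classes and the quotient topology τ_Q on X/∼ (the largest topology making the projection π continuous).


X/∼ = {[echo=golf], [foxtrot]}; |τ_Q| = 4.

Equivalence classes: [echo=golf], [foxtrot].
Quotient map π: X → X/∼ sends echo ↦ [echo=golf], foxtrot ↦ [foxtrot], golf ↦ [echo=golf].
For each subset V ⊆ X/∼, compute π^{-1}(V) ⊆ X and check whether π^{-1}(V) ∈ τ. V is open in τ_Q iff π^{-1}(V) ∈ τ.
  V = {}: π^{-1}(V) = ∅ ∈ τ ✓.
  V = {[echo=golf]}: π^{-1}(V) = {echo, golf} ∈ τ ✓.
  V = {[foxtrot]}: π^{-1}(V) = {foxtrot} ∈ τ ✓.
  V = {[echo=golf], [foxtrot]}: π^{-1}(V) = {echo, foxtrot, golf} ∈ τ ✓.
Open sets in the quotient: τ_Q = {{}, {[echo=golf]}, {[foxtrot]}, {[echo=golf], [foxtrot]}} (4 elements).


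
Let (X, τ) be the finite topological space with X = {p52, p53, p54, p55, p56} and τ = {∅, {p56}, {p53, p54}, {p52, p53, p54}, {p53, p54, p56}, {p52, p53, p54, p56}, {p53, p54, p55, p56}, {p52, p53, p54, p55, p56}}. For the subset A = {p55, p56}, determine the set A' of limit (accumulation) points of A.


A' = {p55}

For each x ∈ X, list the open sets U ∈ τ with x ∈ U, then check whether U ∩ (A ∖ {x}) ≠ ∅ for every such U.
  x = p52: open {p52, p53, p54} ∋ x has {p52, p53, p54} ∩ (A ∖ {p52}) = ∅, so x is NOT a limit point.
  x = p53: open {p53, p54} ∋ x has {p53, p54} ∩ (A ∖ {p53}) = ∅, so x is NOT a limit point.
  x = p54: open {p53, p54} ∋ x has {p53, p54} ∩ (A ∖ {p54}) = ∅, so x is NOT a limit point.
  x = p55: opens ∋ x are {p53, p54, p55, p56}, {p52, p53, p54, p55, p56}; each meets A ∖ {p55}, so x IS a limit point.
  x = p56: open {p56} ∋ x has {p56} ∩ (A ∖ {p56}) = ∅, so x is NOT a limit point.
Collecting: A' = {p55}.


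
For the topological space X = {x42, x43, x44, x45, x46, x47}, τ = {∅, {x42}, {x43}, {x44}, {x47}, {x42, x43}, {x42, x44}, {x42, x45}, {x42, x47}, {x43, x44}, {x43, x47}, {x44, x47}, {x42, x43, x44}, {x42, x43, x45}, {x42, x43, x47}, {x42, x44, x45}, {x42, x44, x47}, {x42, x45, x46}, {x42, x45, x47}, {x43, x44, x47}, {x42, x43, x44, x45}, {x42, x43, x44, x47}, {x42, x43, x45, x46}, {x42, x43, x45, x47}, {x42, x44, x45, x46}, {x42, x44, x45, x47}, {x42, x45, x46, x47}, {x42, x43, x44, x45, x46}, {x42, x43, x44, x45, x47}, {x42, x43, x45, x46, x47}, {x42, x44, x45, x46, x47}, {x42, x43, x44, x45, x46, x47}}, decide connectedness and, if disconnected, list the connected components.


(X, τ) is disconnected; components = [{x43}, {x44}, {x47}, {x42, x45, x46}].

Find clopen sets (U ∈ τ with X ∖ U ∈ τ):
  U = ∅, X ∖ U = {x42, x43, x44, x45, x46, x47} — both open, so U is clopen.
  U = {x43}, X ∖ U = {x42, x44, x45, x46, x47} — both open, so U is clopen.
  U = {x44}, X ∖ U = {x42, x43, x45, x46, x47} — both open, so U is clopen.
  U = {x47}, X ∖ U = {x42, x43, x44, x45, x46} — both open, so U is clopen.
  U = {x43, x44}, X ∖ U = {x42, x45, x46, x47} — both open, so U is clopen.
  U = {x43, x47}, X ∖ U = {x42, x44, x45, x46} — both open, so U is clopen.
  U = {x44, x47}, X ∖ U = {x42, x43, x45, x46} — both open, so U is clopen.
  U = {x42, x45, x46}, X ∖ U = {x43, x44, x47} — both open, so U is clopen.
  U = {x43, x44, x47}, X ∖ U = {x42, x45, x46} — both open, so U is clopen.
  U = {x42, x43, x45, x46}, X ∖ U = {x44, x47} — both open, so U is clopen.
  U = {x42, x44, x45, x46}, X ∖ U = {x43, x47} — both open, so U is clopen.
  U = {x42, x45, x46, x47}, X ∖ U = {x43, x44} — both open, so U is clopen.
  U = {x42, x43, x44, x45, x46}, X ∖ U = {x47} — both open, so U is clopen.
  U = {x42, x43, x45, x46, x47}, X ∖ U = {x44} — both open, so U is clopen.
  U = {x42, x44, x45, x46, x47}, X ∖ U = {x43} — both open, so U is clopen.
  U = {x42, x43, x44, x45, x46, x47}, X ∖ U = ∅ — both open, so U is clopen.
Nontrivial clopen(s) exist: e.g. {x42, x45, x46}. So (X, τ) is disconnected.
Compute connected components by grouping points that agree on all clopens:
  component: {x43}
  component: {x44}
  component: {x47}
  component: {x42, x45, x46}


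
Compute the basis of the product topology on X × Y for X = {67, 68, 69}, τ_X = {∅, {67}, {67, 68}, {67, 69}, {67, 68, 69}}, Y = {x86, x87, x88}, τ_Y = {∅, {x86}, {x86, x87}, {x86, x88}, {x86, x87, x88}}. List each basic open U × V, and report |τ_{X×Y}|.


Basis B = {∅ × ∅, {67} × {x86}, {67} × {x86, x87}, {67} × {x86, x88}, {67, 68} × {x86}, {67, 69} × {x86}, {67} × {x86, x87, x88}, {67, 68, 69} × {x86}, {67, 68} × {x86, x87}, {67, 69} × {x86, x87}, {67, 68} × {x86, x88}, {67, 69} × {x86, x88}, {67, 68} × {x86, x87, x88}, {67, 69} × {x86, x87, x88}, {67, 68, 69} × {x86, x87}, {67, 68, 69} × {x86, x88}, {67, 68, 69} × {x86, x87, x88}}; |τ_{X×Y}| = 48.

Enumerate products U × V with U ∈ τ_X, V ∈ τ_Y (deduplicated):
  ∅ × ∅ = {} (∅)
  {67} × {x86} = {(67,x86)}
  {67} × {x86, x87} = {(67,x86), (67,x87)}
  {67} × {x86, x88} = {(67,x86), (67,x88)}
  {67, 68} × {x86} = {(67,x86), (68,x86)}
  {67, 69} × {x86} = {(67,x86), (69,x86)}
  {67} × {x86, x87, x88} = {(67,x86), (67,x87), (67,x88)}
  {67, 68, 69} × {x86} = {(67,x86), (68,x86), (69,x86)}
  {67, 68} × {x86, x87} = {(67,x86), (67,x87), (68,x86), (68,x87)}
  {67, 69} × {x86, x87} = {(67,x86), (67,x87), (69,x86), (69,x87)}
  {67, 68} × {x86, x88} = {(67,x86), (67,x88), (68,x86), (68,x88)}
  {67, 69} × {x86, x88} = {(67,x86), (67,x88), (69,x86), (69,x88)}
  {67, 68} × {x86, x87, x88} = {(67,x86), (67,x87), (67,x88), (68,x86), (68,x87), (68,x88)}
  {67, 69} × {x86, x87, x88} = {(67,x86), (67,x87), (67,x88), (69,x86), (69,x87), (69,x88)}
  {67, 68, 69} × {x86, x87} = {(67,x86), (67,x87), (68,x86), (68,x87), (69,x86), (69,x87)}
  {67, 68, 69} × {x86, x88} = {(67,x86), (67,x88), (68,x86), (68,x88), (69,x86), (69,x88)}
  {67, 68, 69} × {x86, x87, x88} = {(67,x86), (67,x87), (67,x88), (68,x86), (68,x87), (68,x88), (69,x86), (69,x87), (69,x88)}
These 17 distinct sets form the basis B.
Close under arbitrary unions to get τ_{X×Y}; counting gives |τ_{X×Y}| = 48.


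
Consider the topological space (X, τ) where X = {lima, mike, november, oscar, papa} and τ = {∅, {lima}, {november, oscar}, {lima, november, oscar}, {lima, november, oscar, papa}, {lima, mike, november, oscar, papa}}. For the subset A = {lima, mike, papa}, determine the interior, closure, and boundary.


int(A) = {lima}, cl(A) = {lima, mike, papa}, ∂A = {mike, papa}.

Closed sets in (X, τ) are complements of opens:
  closed(X, τ) = {∅, {mike}, {mike, papa}, {lima, mike, papa}, {mike, november, oscar, papa}, {lima, mike, november, oscar, papa}}.
int(A) = ⋃ {U ∈ τ : U ⊆ A}. Opens contained in A: ∅, {lima}.
Taking the union of these: int(A) = {lima}.
cl(A) = ⋂ {C closed : A ⊆ C}. Closed sets containing A: {lima, mike, papa}, {lima, mike, november, oscar, papa}.
Intersecting these: cl(A) = {lima, mike, papa}.
∂A = cl(A) ∖ int(A) = {lima, mike, papa} ∖ {lima} = {mike, papa}.


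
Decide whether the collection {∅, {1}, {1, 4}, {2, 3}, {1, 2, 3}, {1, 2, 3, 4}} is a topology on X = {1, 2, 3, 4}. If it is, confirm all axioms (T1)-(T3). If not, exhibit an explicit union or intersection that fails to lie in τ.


τ IS a topology on X.

Axiom (T1): ∅ ∈ τ? Yes; X ∈ τ? Yes.
Axiom (T2/T3): check pairwise unions and intersections of members of τ.
All pairwise intersections and unions checked — each lies in τ. Therefore τ satisfies (T1), (T2), (T3): it IS a topology on X.


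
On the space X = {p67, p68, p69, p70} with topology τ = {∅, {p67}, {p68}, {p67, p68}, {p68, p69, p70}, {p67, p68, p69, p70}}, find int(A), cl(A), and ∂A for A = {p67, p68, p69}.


int(A) = {p67, p68}, cl(A) = {p67, p68, p69, p70}, ∂A = {p69, p70}.

Closed sets in (X, τ) are complements of opens:
  closed(X, τ) = {∅, {p67}, {p69, p70}, {p67, p69, p70}, {p68, p69, p70}, {p67, p68, p69, p70}}.
int(A) = ⋃ {U ∈ τ : U ⊆ A}. Opens contained in A: ∅, {p67}, {p68}, {p67, p68}.
Taking the union of these: int(A) = {p67, p68}.
cl(A) = ⋂ {C closed : A ⊆ C}. Closed sets containing A: {p67, p68, p69, p70}.
Intersecting these: cl(A) = {p67, p68, p69, p70}.
∂A = cl(A) ∖ int(A) = {p67, p68, p69, p70} ∖ {p67, p68} = {p69, p70}.


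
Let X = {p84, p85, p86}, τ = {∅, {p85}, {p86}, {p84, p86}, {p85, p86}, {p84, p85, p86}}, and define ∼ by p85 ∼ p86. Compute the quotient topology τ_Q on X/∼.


X/∼ = {[p84], [p85=p86]}; |τ_Q| = 3.

Equivalence classes: [p84], [p85=p86].
Quotient map π: X → X/∼ sends p84 ↦ [p84], p85 ↦ [p85=p86], p86 ↦ [p85=p86].
For each subset V ⊆ X/∼, compute π^{-1}(V) ⊆ X and check whether π^{-1}(V) ∈ τ. V is open in τ_Q iff π^{-1}(V) ∈ τ.
  V = {}: π^{-1}(V) = ∅ ∈ τ ✓.
  V = {[p84]}: π^{-1}(V) = {p84} ∉ τ ✗.
  V = {[p85=p86]}: π^{-1}(V) = {p85, p86} ∈ τ ✓.
  V = {[p84], [p85=p86]}: π^{-1}(V) = {p84, p85, p86} ∈ τ ✓.
Open sets in the quotient: τ_Q = {{}, {[p85=p86]}, {[p84], [p85=p86]}} (3 elements).


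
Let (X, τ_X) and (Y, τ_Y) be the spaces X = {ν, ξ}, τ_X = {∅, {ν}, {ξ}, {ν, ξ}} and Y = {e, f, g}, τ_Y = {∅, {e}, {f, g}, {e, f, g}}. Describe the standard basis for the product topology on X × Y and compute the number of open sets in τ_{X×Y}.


Basis B = {∅ × ∅, {ν} × {e}, {ξ} × {e}, {ν, ξ} × {e}, {ν} × {f, g}, {ξ} × {f, g}, {ν} × {e, f, g}, {ξ} × {e, f, g}, {ν, ξ} × {f, g}, {ν, ξ} × {e, f, g}}; |τ_{X×Y}| = 16.

Enumerate products U × V with U ∈ τ_X, V ∈ τ_Y (deduplicated):
  ∅ × ∅ = {} (∅)
  {ν} × {e} = {(ν,e)}
  {ξ} × {e} = {(ξ,e)}
  {ν, ξ} × {e} = {(ν,e), (ξ,e)}
  {ν} × {f, g} = {(ν,f), (ν,g)}
  {ξ} × {f, g} = {(ξ,f), (ξ,g)}
  {ν} × {e, f, g} = {(ν,e), (ν,f), (ν,g)}
  {ξ} × {e, f, g} = {(ξ,e), (ξ,f), (ξ,g)}
  {ν, ξ} × {f, g} = {(ν,f), (ν,g), (ξ,f), (ξ,g)}
  {ν, ξ} × {e, f, g} = {(ν,e), (ν,f), (ν,g), (ξ,e), (ξ,f), (ξ,g)}
These 10 distinct sets form the basis B.
Close under arbitrary unions to get τ_{X×Y}; counting gives |τ_{X×Y}| = 16.


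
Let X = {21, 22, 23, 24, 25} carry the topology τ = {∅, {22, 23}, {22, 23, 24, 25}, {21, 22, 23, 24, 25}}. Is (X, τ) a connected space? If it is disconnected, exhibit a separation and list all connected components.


(X, τ) is connected.

Find clopen sets (U ∈ τ with X ∖ U ∈ τ):
  U = ∅, X ∖ U = {21, 22, 23, 24, 25} — both open, so U is clopen.
  U = {21, 22, 23, 24, 25}, X ∖ U = ∅ — both open, so U is clopen.
Only trivial clopens (∅ and X) exist, so (X, τ) is connected.
Compute connected components by grouping points that agree on all clopens:
  component: {21, 22, 23, 24, 25}


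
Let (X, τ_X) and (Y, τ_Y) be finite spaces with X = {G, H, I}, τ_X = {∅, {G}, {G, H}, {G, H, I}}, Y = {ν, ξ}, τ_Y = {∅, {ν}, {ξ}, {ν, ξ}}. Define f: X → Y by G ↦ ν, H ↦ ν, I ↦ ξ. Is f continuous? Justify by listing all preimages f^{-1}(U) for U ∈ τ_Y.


f is NOT continuous.

Compute f^{-1}(U) for each U ∈ τ_Y:
  U = ∅: f^{-1}(U) = ∅ ∈ τ_X ✓.
  U = {ν}: f^{-1}(U) = {G, H} ∈ τ_X ✓.
  U = {ξ}: f^{-1}(U) = {I} ∉ τ_X ✗.
  U = {ν, ξ}: f^{-1}(U) = {G, H, I} ∈ τ_X ✓.
Found U = {ξ} with f^{-1}(U) = {I} not in τ_X. Therefore f is NOT continuous.


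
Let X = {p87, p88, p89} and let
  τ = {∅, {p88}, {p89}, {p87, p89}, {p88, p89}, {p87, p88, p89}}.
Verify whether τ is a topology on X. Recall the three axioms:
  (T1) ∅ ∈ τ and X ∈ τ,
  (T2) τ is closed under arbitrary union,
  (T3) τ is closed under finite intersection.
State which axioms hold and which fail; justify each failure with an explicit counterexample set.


τ IS a topology on X.

Axiom (T1): ∅ ∈ τ? Yes; X ∈ τ? Yes.
Axiom (T2/T3): check pairwise unions and intersections of members of τ.
All pairwise intersections and unions checked — each lies in τ. Therefore τ satisfies (T1), (T2), (T3): it IS a topology on X.


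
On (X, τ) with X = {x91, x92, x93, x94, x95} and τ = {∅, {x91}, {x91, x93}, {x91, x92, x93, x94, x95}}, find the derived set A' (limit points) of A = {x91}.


A' = {x92, x93, x94, x95}

For each x ∈ X, list the open sets U ∈ τ with x ∈ U, then check whether U ∩ (A ∖ {x}) ≠ ∅ for every such U.
  x = x91: open {x91} ∋ x has {x91} ∩ (A ∖ {x91}) = ∅, so x is NOT a limit point.
  x = x92: opens ∋ x are {x91, x92, x93, x94, x95}; each meets A ∖ {x92}, so x IS a limit point.
  x = x93: opens ∋ x are {x91, x93}, {x91, x92, x93, x94, x95}; each meets A ∖ {x93}, so x IS a limit point.
  x = x94: opens ∋ x are {x91, x92, x93, x94, x95}; each meets A ∖ {x94}, so x IS a limit point.
  x = x95: opens ∋ x are {x91, x92, x93, x94, x95}; each meets A ∖ {x95}, so x IS a limit point.
Collecting: A' = {x92, x93, x94, x95}.


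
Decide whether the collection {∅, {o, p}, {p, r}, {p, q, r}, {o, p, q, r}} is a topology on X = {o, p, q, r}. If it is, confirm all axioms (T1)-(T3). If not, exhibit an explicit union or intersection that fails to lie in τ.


τ is NOT a topology on X.

Axiom (T1): ∅ ∈ τ? Yes; X ∈ τ? Yes.
Axiom (T2/T3): check pairwise unions and intersections of members of τ.
Counterexample for (T3): {o, p} ∩ {p, r} = {p} ∉ τ. Therefore τ is NOT a topology.


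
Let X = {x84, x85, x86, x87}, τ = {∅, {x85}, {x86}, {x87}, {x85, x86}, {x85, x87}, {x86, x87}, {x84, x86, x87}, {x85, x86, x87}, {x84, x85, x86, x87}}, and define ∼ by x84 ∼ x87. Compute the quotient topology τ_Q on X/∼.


X/∼ = {[x84=x87], [x85], [x86]}; |τ_Q| = 6.

Equivalence classes: [x84=x87], [x85], [x86].
Quotient map π: X → X/∼ sends x84 ↦ [x84=x87], x85 ↦ [x85], x86 ↦ [x86], x87 ↦ [x84=x87].
For each subset V ⊆ X/∼, compute π^{-1}(V) ⊆ X and check whether π^{-1}(V) ∈ τ. V is open in τ_Q iff π^{-1}(V) ∈ τ.
  V = {}: π^{-1}(V) = ∅ ∈ τ ✓.
  V = {[x84=x87]}: π^{-1}(V) = {x84, x87} ∉ τ ✗.
  V = {[x85]}: π^{-1}(V) = {x85} ∈ τ ✓.
  V = {[x84=x87], [x85]}: π^{-1}(V) = {x84, x85, x87} ∉ τ ✗.
  V = {[x86]}: π^{-1}(V) = {x86} ∈ τ ✓.
  V = {[x84=x87], [x86]}: π^{-1}(V) = {x84, x86, x87} ∈ τ ✓.
  V = {[x85], [x86]}: π^{-1}(V) = {x85, x86} ∈ τ ✓.
  V = {[x84=x87], [x85], [x86]}: π^{-1}(V) = {x84, x85, x86, x87} ∈ τ ✓.
Open sets in the quotient: τ_Q = {{}, {[x85]}, {[x86]}, {[x84=x87], [x86]}, {[x85], [x86]}, {[x84=x87], [x85], [x86]}} (6 elements).


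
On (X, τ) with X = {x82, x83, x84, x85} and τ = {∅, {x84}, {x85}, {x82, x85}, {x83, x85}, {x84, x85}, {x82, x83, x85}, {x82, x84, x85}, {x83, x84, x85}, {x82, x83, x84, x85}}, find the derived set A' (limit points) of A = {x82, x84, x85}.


A' = {x82, x83}

For each x ∈ X, list the open sets U ∈ τ with x ∈ U, then check whether U ∩ (A ∖ {x}) ≠ ∅ for every such U.
  x = x82: opens ∋ x are {x82, x85}, {x82, x83, x85}, {x82, x84, x85}, {x82, x83, x84, x85}; each meets A ∖ {x82}, so x IS a limit point.
  x = x83: opens ∋ x are {x83, x85}, {x82, x83, x85}, {x83, x84, x85}, {x82, x83, x84, x85}; each meets A ∖ {x83}, so x IS a limit point.
  x = x84: open {x84} ∋ x has {x84} ∩ (A ∖ {x84}) = ∅, so x is NOT a limit point.
  x = x85: open {x85} ∋ x has {x85} ∩ (A ∖ {x85}) = ∅, so x is NOT a limit point.
Collecting: A' = {x82, x83}.


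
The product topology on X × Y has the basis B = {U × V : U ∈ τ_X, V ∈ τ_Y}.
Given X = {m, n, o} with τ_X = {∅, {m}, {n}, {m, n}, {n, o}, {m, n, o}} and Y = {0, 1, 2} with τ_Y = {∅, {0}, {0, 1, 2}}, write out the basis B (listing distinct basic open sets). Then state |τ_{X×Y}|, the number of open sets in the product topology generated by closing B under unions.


Basis B = {∅ × ∅, {m} × {0}, {n} × {0}, {m, n} × {0}, {n, o} × {0}, {m} × {0, 1, 2}, {m, n, o} × {0}, {n} × {0, 1, 2}, {m, n} × {0, 1, 2}, {n, o} × {0, 1, 2}, {m, n, o} × {0, 1, 2}}; |τ_{X×Y}| = 18.

Enumerate products U × V with U ∈ τ_X, V ∈ τ_Y (deduplicated):
  ∅ × ∅ = {} (∅)
  {m} × {0} = {(m,0)}
  {n} × {0} = {(n,0)}
  {m, n} × {0} = {(m,0), (n,0)}
  {n, o} × {0} = {(n,0), (o,0)}
  {m} × {0, 1, 2} = {(m,0), (m,1), (m,2)}
  {m, n, o} × {0} = {(m,0), (n,0), (o,0)}
  {n} × {0, 1, 2} = {(n,0), (n,1), (n,2)}
  {m, n} × {0, 1, 2} = {(m,0), (m,1), (m,2), (n,0), (n,1), (n,2)}
  {n, o} × {0, 1, 2} = {(n,0), (n,1), (n,2), (o,0), (o,1), (o,2)}
  {m, n, o} × {0, 1, 2} = {(m,0), (m,1), (m,2), (n,0), (n,1), (n,2), (o,0), (o,1), (o,2)}
These 11 distinct sets form the basis B.
Close under arbitrary unions to get τ_{X×Y}; counting gives |τ_{X×Y}| = 18.


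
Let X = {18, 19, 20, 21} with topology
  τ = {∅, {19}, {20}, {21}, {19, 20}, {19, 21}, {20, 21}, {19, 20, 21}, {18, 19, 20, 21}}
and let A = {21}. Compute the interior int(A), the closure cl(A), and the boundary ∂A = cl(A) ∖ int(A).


int(A) = {21}, cl(A) = {18, 21}, ∂A = {18}.

Closed sets in (X, τ) are complements of opens:
  closed(X, τ) = {∅, {18}, {18, 19}, {18, 20}, {18, 21}, {18, 19, 20}, {18, 19, 21}, {18, 20, 21}, {18, 19, 20, 21}}.
int(A) = ⋃ {U ∈ τ : U ⊆ A}. Opens contained in A: ∅, {21}.
Taking the union of these: int(A) = {21}.
cl(A) = ⋂ {C closed : A ⊆ C}. Closed sets containing A: {18, 21}, {18, 19, 21}, {18, 20, 21}, {18, 19, 20, 21}.
Intersecting these: cl(A) = {18, 21}.
∂A = cl(A) ∖ int(A) = {18, 21} ∖ {21} = {18}.


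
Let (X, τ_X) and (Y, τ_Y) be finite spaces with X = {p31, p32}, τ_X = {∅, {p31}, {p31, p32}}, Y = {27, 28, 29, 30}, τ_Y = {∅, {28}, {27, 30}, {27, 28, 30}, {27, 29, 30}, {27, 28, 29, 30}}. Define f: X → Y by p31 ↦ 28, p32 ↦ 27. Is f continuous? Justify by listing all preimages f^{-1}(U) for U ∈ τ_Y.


f is NOT continuous.

Compute f^{-1}(U) for each U ∈ τ_Y:
  U = ∅: f^{-1}(U) = ∅ ∈ τ_X ✓.
  U = {28}: f^{-1}(U) = {p31} ∈ τ_X ✓.
  U = {27, 30}: f^{-1}(U) = {p32} ∉ τ_X ✗.
  U = {27, 28, 30}: f^{-1}(U) = {p31, p32} ∈ τ_X ✓.
  U = {27, 29, 30}: f^{-1}(U) = {p32} ∉ τ_X ✗.
  U = {27, 28, 29, 30}: f^{-1}(U) = {p31, p32} ∈ τ_X ✓.
Found U = {27, 30} with f^{-1}(U) = {p32} not in τ_X. Therefore f is NOT continuous.


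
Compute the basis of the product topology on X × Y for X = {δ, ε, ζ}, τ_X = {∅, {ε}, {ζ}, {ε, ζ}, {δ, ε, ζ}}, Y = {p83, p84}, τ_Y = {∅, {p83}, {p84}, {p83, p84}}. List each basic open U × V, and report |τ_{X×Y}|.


Basis B = {∅ × ∅, {ε} × {p83}, {ε} × {p84}, {ζ} × {p83}, {ζ} × {p84}, {ε} × {p83, p84}, {ε, ζ} × {p83}, {ε, ζ} × {p84}, {ζ} × {p83, p84}, {δ, ε, ζ} × {p83}, {δ, ε, ζ} × {p84}, {ε, ζ} × {p83, p84}, {δ, ε, ζ} × {p83, p84}}; |τ_{X×Y}| = 25.

Enumerate products U × V with U ∈ τ_X, V ∈ τ_Y (deduplicated):
  ∅ × ∅ = {} (∅)
  {ε} × {p83} = {(ε,p83)}
  {ε} × {p84} = {(ε,p84)}
  {ζ} × {p83} = {(ζ,p83)}
  {ζ} × {p84} = {(ζ,p84)}
  {ε} × {p83, p84} = {(ε,p83), (ε,p84)}
  {ε, ζ} × {p83} = {(ε,p83), (ζ,p83)}
  {ε, ζ} × {p84} = {(ε,p84), (ζ,p84)}
  {ζ} × {p83, p84} = {(ζ,p83), (ζ,p84)}
  {δ, ε, ζ} × {p83} = {(δ,p83), (ε,p83), (ζ,p83)}
  {δ, ε, ζ} × {p84} = {(δ,p84), (ε,p84), (ζ,p84)}
  {ε, ζ} × {p83, p84} = {(ε,p83), (ε,p84), (ζ,p83), (ζ,p84)}
  {δ, ε, ζ} × {p83, p84} = {(δ,p83), (δ,p84), (ε,p83), (ε,p84), (ζ,p83), (ζ,p84)}
These 13 distinct sets form the basis B.
Close under arbitrary unions to get τ_{X×Y}; counting gives |τ_{X×Y}| = 25.


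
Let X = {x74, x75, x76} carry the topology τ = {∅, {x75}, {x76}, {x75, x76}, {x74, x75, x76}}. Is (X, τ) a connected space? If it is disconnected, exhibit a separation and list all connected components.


(X, τ) is connected.

Find clopen sets (U ∈ τ with X ∖ U ∈ τ):
  U = ∅, X ∖ U = {x74, x75, x76} — both open, so U is clopen.
  U = {x74, x75, x76}, X ∖ U = ∅ — both open, so U is clopen.
Only trivial clopens (∅ and X) exist, so (X, τ) is connected.
Compute connected components by grouping points that agree on all clopens:
  component: {x74, x75, x76}


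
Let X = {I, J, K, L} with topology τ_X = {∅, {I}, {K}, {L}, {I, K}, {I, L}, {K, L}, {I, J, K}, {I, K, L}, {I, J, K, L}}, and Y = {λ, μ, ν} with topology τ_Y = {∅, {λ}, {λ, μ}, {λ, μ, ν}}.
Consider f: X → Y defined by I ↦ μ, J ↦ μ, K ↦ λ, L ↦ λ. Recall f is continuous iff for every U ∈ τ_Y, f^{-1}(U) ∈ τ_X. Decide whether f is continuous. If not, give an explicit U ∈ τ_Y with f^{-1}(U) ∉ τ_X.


f IS continuous.

Compute f^{-1}(U) for each U ∈ τ_Y:
  U = ∅: f^{-1}(U) = ∅ ∈ τ_X ✓.
  U = {λ}: f^{-1}(U) = {K, L} ∈ τ_X ✓.
  U = {λ, μ}: f^{-1}(U) = {I, J, K, L} ∈ τ_X ✓.
  U = {λ, μ, ν}: f^{-1}(U) = {I, J, K, L} ∈ τ_X ✓.
Every preimage lies in τ_X, so f IS continuous.


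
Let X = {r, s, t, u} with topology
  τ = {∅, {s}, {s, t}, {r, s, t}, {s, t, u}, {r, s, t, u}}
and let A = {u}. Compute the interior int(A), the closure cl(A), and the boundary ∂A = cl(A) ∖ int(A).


int(A) = ∅, cl(A) = {u}, ∂A = {u}.

Closed sets in (X, τ) are complements of opens:
  closed(X, τ) = {∅, {r}, {u}, {r, u}, {r, t, u}, {r, s, t, u}}.
int(A) = ⋃ {U ∈ τ : U ⊆ A}. Opens contained in A: ∅.
Taking the union of these: int(A) = ∅.
cl(A) = ⋂ {C closed : A ⊆ C}. Closed sets containing A: {u}, {r, u}, {r, t, u}, {r, s, t, u}.
Intersecting these: cl(A) = {u}.
∂A = cl(A) ∖ int(A) = {u} ∖ ∅ = {u}.


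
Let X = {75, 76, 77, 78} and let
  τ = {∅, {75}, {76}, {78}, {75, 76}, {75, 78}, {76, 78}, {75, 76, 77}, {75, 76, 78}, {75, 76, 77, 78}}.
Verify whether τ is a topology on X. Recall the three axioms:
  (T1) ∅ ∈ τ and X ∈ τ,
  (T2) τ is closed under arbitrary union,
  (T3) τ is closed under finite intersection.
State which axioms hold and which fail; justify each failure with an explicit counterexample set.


τ IS a topology on X.

Axiom (T1): ∅ ∈ τ? Yes; X ∈ τ? Yes.
Axiom (T2/T3): check pairwise unions and intersections of members of τ.
All pairwise intersections and unions checked — each lies in τ. Therefore τ satisfies (T1), (T2), (T3): it IS a topology on X.


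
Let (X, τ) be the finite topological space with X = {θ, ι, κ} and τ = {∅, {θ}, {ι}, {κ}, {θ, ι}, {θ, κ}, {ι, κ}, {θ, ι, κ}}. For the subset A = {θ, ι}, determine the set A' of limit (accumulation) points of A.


A' = ∅

For each x ∈ X, list the open sets U ∈ τ with x ∈ U, then check whether U ∩ (A ∖ {x}) ≠ ∅ for every such U.
  x = θ: open {θ} ∋ x has {θ} ∩ (A ∖ {θ}) = ∅, so x is NOT a limit point.
  x = ι: open {ι} ∋ x has {ι} ∩ (A ∖ {ι}) = ∅, so x is NOT a limit point.
  x = κ: open {κ} ∋ x has {κ} ∩ (A ∖ {κ}) = ∅, so x is NOT a limit point.
Collecting: A' = ∅.


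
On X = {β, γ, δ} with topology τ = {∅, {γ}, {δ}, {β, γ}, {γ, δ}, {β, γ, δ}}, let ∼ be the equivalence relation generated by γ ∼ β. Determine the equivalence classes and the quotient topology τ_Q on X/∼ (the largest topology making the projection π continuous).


X/∼ = {[β=γ], [δ]}; |τ_Q| = 4.

Equivalence classes: [β=γ], [δ].
Quotient map π: X → X/∼ sends β ↦ [β=γ], γ ↦ [β=γ], δ ↦ [δ].
For each subset V ⊆ X/∼, compute π^{-1}(V) ⊆ X and check whether π^{-1}(V) ∈ τ. V is open in τ_Q iff π^{-1}(V) ∈ τ.
  V = {}: π^{-1}(V) = ∅ ∈ τ ✓.
  V = {[β=γ]}: π^{-1}(V) = {β, γ} ∈ τ ✓.
  V = {[δ]}: π^{-1}(V) = {δ} ∈ τ ✓.
  V = {[β=γ], [δ]}: π^{-1}(V) = {β, γ, δ} ∈ τ ✓.
Open sets in the quotient: τ_Q = {{}, {[β=γ]}, {[δ]}, {[β=γ], [δ]}} (4 elements).


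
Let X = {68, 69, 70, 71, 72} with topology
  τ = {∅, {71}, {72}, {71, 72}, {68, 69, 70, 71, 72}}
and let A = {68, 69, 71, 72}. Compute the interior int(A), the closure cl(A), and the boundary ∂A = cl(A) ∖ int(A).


int(A) = {71, 72}, cl(A) = {68, 69, 70, 71, 72}, ∂A = {68, 69, 70}.

Closed sets in (X, τ) are complements of opens:
  closed(X, τ) = {∅, {68, 69, 70}, {68, 69, 70, 71}, {68, 69, 70, 72}, {68, 69, 70, 71, 72}}.
int(A) = ⋃ {U ∈ τ : U ⊆ A}. Opens contained in A: ∅, {71}, {72}, {71, 72}.
Taking the union of these: int(A) = {71, 72}.
cl(A) = ⋂ {C closed : A ⊆ C}. Closed sets containing A: {68, 69, 70, 71, 72}.
Intersecting these: cl(A) = {68, 69, 70, 71, 72}.
∂A = cl(A) ∖ int(A) = {68, 69, 70, 71, 72} ∖ {71, 72} = {68, 69, 70}.


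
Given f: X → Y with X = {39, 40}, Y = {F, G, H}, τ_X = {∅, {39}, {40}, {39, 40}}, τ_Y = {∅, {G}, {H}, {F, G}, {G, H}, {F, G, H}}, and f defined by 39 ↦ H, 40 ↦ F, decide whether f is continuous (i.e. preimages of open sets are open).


f IS continuous.

Compute f^{-1}(U) for each U ∈ τ_Y:
  U = ∅: f^{-1}(U) = ∅ ∈ τ_X ✓.
  U = {G}: f^{-1}(U) = ∅ ∈ τ_X ✓.
  U = {H}: f^{-1}(U) = {39} ∈ τ_X ✓.
  U = {F, G}: f^{-1}(U) = {40} ∈ τ_X ✓.
  U = {G, H}: f^{-1}(U) = {39} ∈ τ_X ✓.
  U = {F, G, H}: f^{-1}(U) = {39, 40} ∈ τ_X ✓.
Every preimage lies in τ_X, so f IS continuous.


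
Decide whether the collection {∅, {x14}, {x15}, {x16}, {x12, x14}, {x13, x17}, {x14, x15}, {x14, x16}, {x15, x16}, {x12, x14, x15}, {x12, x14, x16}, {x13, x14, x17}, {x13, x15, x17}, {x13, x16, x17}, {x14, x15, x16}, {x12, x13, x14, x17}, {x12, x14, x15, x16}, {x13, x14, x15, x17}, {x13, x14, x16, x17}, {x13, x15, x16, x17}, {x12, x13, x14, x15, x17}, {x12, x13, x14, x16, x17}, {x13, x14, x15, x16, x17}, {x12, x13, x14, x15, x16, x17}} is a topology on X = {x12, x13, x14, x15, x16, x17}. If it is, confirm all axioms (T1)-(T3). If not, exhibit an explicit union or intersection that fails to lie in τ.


τ IS a topology on X.

Axiom (T1): ∅ ∈ τ? Yes; X ∈ τ? Yes.
Axiom (T2/T3): check pairwise unions and intersections of members of τ.
All pairwise intersections and unions checked — each lies in τ. Therefore τ satisfies (T1), (T2), (T3): it IS a topology on X.


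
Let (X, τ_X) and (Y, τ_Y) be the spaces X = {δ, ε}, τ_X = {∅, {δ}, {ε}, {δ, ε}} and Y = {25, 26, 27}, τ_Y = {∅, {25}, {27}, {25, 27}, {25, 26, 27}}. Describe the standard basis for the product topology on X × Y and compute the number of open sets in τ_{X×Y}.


Basis B = {∅ × ∅, {δ} × {25}, {δ} × {27}, {ε} × {25}, {ε} × {27}, {δ} × {25, 27}, {δ, ε} × {25}, {δ, ε} × {27}, {ε} × {25, 27}, {δ} × {25, 26, 27}, {ε} × {25, 26, 27}, {δ, ε} × {25, 27}, {δ, ε} × {25, 26, 27}}; |τ_{X×Y}| = 25.

Enumerate products U × V with U ∈ τ_X, V ∈ τ_Y (deduplicated):
  ∅ × ∅ = {} (∅)
  {δ} × {25} = {(δ,25)}
  {δ} × {27} = {(δ,27)}
  {ε} × {25} = {(ε,25)}
  {ε} × {27} = {(ε,27)}
  {δ} × {25, 27} = {(δ,25), (δ,27)}
  {δ, ε} × {25} = {(δ,25), (ε,25)}
  {δ, ε} × {27} = {(δ,27), (ε,27)}
  {ε} × {25, 27} = {(ε,25), (ε,27)}
  {δ} × {25, 26, 27} = {(δ,25), (δ,26), (δ,27)}
  {ε} × {25, 26, 27} = {(ε,25), (ε,26), (ε,27)}
  {δ, ε} × {25, 27} = {(δ,25), (δ,27), (ε,25), (ε,27)}
  {δ, ε} × {25, 26, 27} = {(δ,25), (δ,26), (δ,27), (ε,25), (ε,26), (ε,27)}
These 13 distinct sets form the basis B.
Close under arbitrary unions to get τ_{X×Y}; counting gives |τ_{X×Y}| = 25.
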